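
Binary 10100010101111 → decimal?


Positional values:
Bit 0: 1 × 2^0 = 1
Bit 1: 1 × 2^1 = 2
Bit 2: 1 × 2^2 = 4
Bit 3: 1 × 2^3 = 8
Bit 5: 1 × 2^5 = 32
Bit 7: 1 × 2^7 = 128
Bit 11: 1 × 2^11 = 2048
Bit 13: 1 × 2^13 = 8192
Sum = 1 + 2 + 4 + 8 + 32 + 128 + 2048 + 8192
= 10415


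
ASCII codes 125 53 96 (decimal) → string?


Codes (decimal): 125 53 96
Per-code ASCII lookup:
  125  (special character) → '}'
  53  (range 48-57: digits, 53 - 48 = 5) → '5'
  96  (special character) → '`'
= '}5`'


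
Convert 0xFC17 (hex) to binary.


Each hex digit → 4 binary bits:
  F = 1111
  C = 1100
  1 = 0001
  7 = 0111
Concatenate: 1111 1100 0001 0111
= 1111110000010111


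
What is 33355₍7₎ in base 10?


Positional values (base 7):
  5 × 7^0 = 5 × 1 = 5
  5 × 7^1 = 5 × 7 = 35
  3 × 7^2 = 3 × 49 = 147
  3 × 7^3 = 3 × 343 = 1029
  3 × 7^4 = 3 × 2401 = 7203
Sum = 5 + 35 + 147 + 1029 + 7203
= 8419


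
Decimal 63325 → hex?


Divide by 16 repeatedly:
63325 ÷ 16 = 3957 remainder 13 (D)
3957 ÷ 16 = 247 remainder 5 (5)
247 ÷ 16 = 15 remainder 7 (7)
15 ÷ 16 = 0 remainder 15 (F)
Reading remainders bottom-up:
= 0xF75D


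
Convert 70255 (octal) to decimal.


Positional values:
Position 0: 5 × 8^0 = 5
Position 1: 5 × 8^1 = 40
Position 2: 2 × 8^2 = 128
Position 3: 0 × 8^3 = 0
Position 4: 7 × 8^4 = 28672
Sum = 5 + 40 + 128 + 0 + 28672
= 28845


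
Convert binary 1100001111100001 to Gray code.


Binary: 1100001111100001
Gray code: G = B XOR (B >> 1)
B >> 1 = 0110000111110000
1100001111100001 XOR 0110000111110000:
  1 XOR 0 = 1
  1 XOR 1 = 0
  0 XOR 1 = 1
  0 XOR 0 = 0
  0 XOR 0 = 0
  0 XOR 0 = 0
  1 XOR 0 = 1
  1 XOR 1 = 0
  1 XOR 1 = 0
  1 XOR 1 = 0
  1 XOR 1 = 0
  0 XOR 1 = 1
  0 XOR 0 = 0
  0 XOR 0 = 0
  0 XOR 0 = 0
  1 XOR 0 = 1
= 1010001000010001


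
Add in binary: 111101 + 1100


Align and add column by column (LSB to MSB, carry propagating):
  0111101
+ 0001100
  -------
  col 0: 1 + 0 + 0 (carry in) = 1 → bit 1, carry out 0
  col 1: 0 + 0 + 0 (carry in) = 0 → bit 0, carry out 0
  col 2: 1 + 1 + 0 (carry in) = 2 → bit 0, carry out 1
  col 3: 1 + 1 + 1 (carry in) = 3 → bit 1, carry out 1
  col 4: 1 + 0 + 1 (carry in) = 2 → bit 0, carry out 1
  col 5: 1 + 0 + 1 (carry in) = 2 → bit 0, carry out 1
  col 6: 0 + 0 + 1 (carry in) = 1 → bit 1, carry out 0
Reading bits MSB→LSB: 1001001
Strip leading zeros: 1001001
= 1001001


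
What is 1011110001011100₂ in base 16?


Group into 4-bit nibbles: 1011110001011100
  1011 = B
  1100 = C
  0101 = 5
  1100 = C
= 0xBC5C


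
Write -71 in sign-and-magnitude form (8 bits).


Sign bit: 1 (negative)
Magnitude: 71 = 1000111
= 11000111


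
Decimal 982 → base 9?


Divide by 9 repeatedly:
982 ÷ 9 = 109 remainder 1
109 ÷ 9 = 12 remainder 1
12 ÷ 9 = 1 remainder 3
1 ÷ 9 = 0 remainder 1
Reading remainders bottom-up:
= 1311


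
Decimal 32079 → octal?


Divide by 8 repeatedly:
32079 ÷ 8 = 4009 remainder 7
4009 ÷ 8 = 501 remainder 1
501 ÷ 8 = 62 remainder 5
62 ÷ 8 = 7 remainder 6
7 ÷ 8 = 0 remainder 7
Reading remainders bottom-up:
= 0o76517


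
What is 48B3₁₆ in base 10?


Positional values:
Position 0: 3 × 16^0 = 3 × 1 = 3
Position 1: B × 16^1 = 11 × 16 = 176
Position 2: 8 × 16^2 = 8 × 256 = 2048
Position 3: 4 × 16^3 = 4 × 4096 = 16384
Sum = 3 + 176 + 2048 + 16384
= 18611


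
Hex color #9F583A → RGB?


Hex: #9F583A
R = 9F₁₆ = 159
G = 58₁₆ = 88
B = 3A₁₆ = 58
= RGB(159, 88, 58)


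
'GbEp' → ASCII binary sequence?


String: 'GbEp'  (4 characters)
Per-character ASCII lookup:
  'G': uppercase starts at 65: 'G' = 65 + 6 = 71 → 1000111
  'b': lowercase starts at 97: 'b' = 97 + 1 = 98 → 1100010
  'E': uppercase starts at 65: 'E' = 65 + 4 = 69 → 1000101
  'p': lowercase starts at 97: 'p' = 97 + 15 = 112 → 1110000
= 1000111 1100010 1000101 1110000


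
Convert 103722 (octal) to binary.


Each octal digit → 3 binary bits:
  1 = 001
  0 = 000
  3 = 011
  7 = 111
  2 = 010
  2 = 010
Concatenate: 001 000 011 111 010 010
= 001000011111010010


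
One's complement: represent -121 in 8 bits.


Original: 01111001
Invert all bits:
  bit 0: 0 → 1
  bit 1: 1 → 0
  bit 2: 1 → 0
  bit 3: 1 → 0
  bit 4: 1 → 0
  bit 5: 0 → 1
  bit 6: 0 → 1
  bit 7: 1 → 0
= 10000110


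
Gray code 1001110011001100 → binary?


Gray code: 1001110011001100
MSB stays the same: 1
Each subsequent bit = prev_binary XOR current_gray:
  B[1] = 1 XOR 0 = 1
  B[2] = 1 XOR 0 = 1
  B[3] = 1 XOR 1 = 0
  B[4] = 0 XOR 1 = 1
  B[5] = 1 XOR 1 = 0
  B[6] = 0 XOR 0 = 0
  B[7] = 0 XOR 0 = 0
  B[8] = 0 XOR 1 = 1
  B[9] = 1 XOR 1 = 0
  B[10] = 0 XOR 0 = 0
  B[11] = 0 XOR 0 = 0
  B[12] = 0 XOR 1 = 1
  B[13] = 1 XOR 1 = 0
  B[14] = 0 XOR 0 = 0
  B[15] = 0 XOR 0 = 0
= 1110100010001000 (59528 decimal)


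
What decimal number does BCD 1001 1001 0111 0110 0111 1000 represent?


Each 4-bit group → digit:
  1001 → 9
  1001 → 9
  0111 → 7
  0110 → 6
  0111 → 7
  1000 → 8
= 997678


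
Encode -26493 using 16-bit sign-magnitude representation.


Sign bit: 1 (negative)
Magnitude: 26493 = 110011101111101
= 1110011101111101


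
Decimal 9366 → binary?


Divide by 2 repeatedly:
9366 ÷ 2 = 4683 remainder 0
4683 ÷ 2 = 2341 remainder 1
2341 ÷ 2 = 1170 remainder 1
1170 ÷ 2 = 585 remainder 0
585 ÷ 2 = 292 remainder 1
292 ÷ 2 = 146 remainder 0
146 ÷ 2 = 73 remainder 0
73 ÷ 2 = 36 remainder 1
36 ÷ 2 = 18 remainder 0
18 ÷ 2 = 9 remainder 0
9 ÷ 2 = 4 remainder 1
4 ÷ 2 = 2 remainder 0
2 ÷ 2 = 1 remainder 0
1 ÷ 2 = 0 remainder 1
Reading remainders bottom-up:
= 10010010010110


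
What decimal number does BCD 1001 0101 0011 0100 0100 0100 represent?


Each 4-bit group → digit:
  1001 → 9
  0101 → 5
  0011 → 3
  0100 → 4
  0100 → 4
  0100 → 4
= 953444


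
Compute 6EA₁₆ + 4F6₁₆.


Align and add column by column (LSB to MSB, each column mod 16 with carry):
  06EA
+ 04F6
  ----
  col 0: A(10) + 6(6) + 0 (carry in) = 16 → 0(0), carry out 1
  col 1: E(14) + F(15) + 1 (carry in) = 30 → E(14), carry out 1
  col 2: 6(6) + 4(4) + 1 (carry in) = 11 → B(11), carry out 0
  col 3: 0(0) + 0(0) + 0 (carry in) = 0 → 0(0), carry out 0
Reading digits MSB→LSB: 0BE0
Strip leading zeros: BE0
= 0xBE0


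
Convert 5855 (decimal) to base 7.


Divide by 7 repeatedly:
5855 ÷ 7 = 836 remainder 3
836 ÷ 7 = 119 remainder 3
119 ÷ 7 = 17 remainder 0
17 ÷ 7 = 2 remainder 3
2 ÷ 7 = 0 remainder 2
Reading remainders bottom-up:
= 23033


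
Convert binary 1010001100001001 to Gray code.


Binary: 1010001100001001
Gray code: G = B XOR (B >> 1)
B >> 1 = 0101000110000100
1010001100001001 XOR 0101000110000100:
  1 XOR 0 = 1
  0 XOR 1 = 1
  1 XOR 0 = 1
  0 XOR 1 = 1
  0 XOR 0 = 0
  0 XOR 0 = 0
  1 XOR 0 = 1
  1 XOR 1 = 0
  0 XOR 1 = 1
  0 XOR 0 = 0
  0 XOR 0 = 0
  0 XOR 0 = 0
  1 XOR 0 = 1
  0 XOR 1 = 1
  0 XOR 0 = 0
  1 XOR 0 = 1
= 1111001010001101


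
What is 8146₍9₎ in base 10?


Positional values (base 9):
  6 × 9^0 = 6 × 1 = 6
  4 × 9^1 = 4 × 9 = 36
  1 × 9^2 = 1 × 81 = 81
  8 × 9^3 = 8 × 729 = 5832
Sum = 6 + 36 + 81 + 5832
= 5955


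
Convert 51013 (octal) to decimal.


Positional values:
Position 0: 3 × 8^0 = 3
Position 1: 1 × 8^1 = 8
Position 2: 0 × 8^2 = 0
Position 3: 1 × 8^3 = 512
Position 4: 5 × 8^4 = 20480
Sum = 3 + 8 + 0 + 512 + 20480
= 21003


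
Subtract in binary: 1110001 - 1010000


Align and subtract column by column (LSB to MSB, borrowing when needed):
  1110001
- 1010000
  -------
  col 0: (1 - 0 borrow-in) - 0 → 1 - 0 = 1, borrow out 0
  col 1: (0 - 0 borrow-in) - 0 → 0 - 0 = 0, borrow out 0
  col 2: (0 - 0 borrow-in) - 0 → 0 - 0 = 0, borrow out 0
  col 3: (0 - 0 borrow-in) - 0 → 0 - 0 = 0, borrow out 0
  col 4: (1 - 0 borrow-in) - 1 → 1 - 1 = 0, borrow out 0
  col 5: (1 - 0 borrow-in) - 0 → 1 - 0 = 1, borrow out 0
  col 6: (1 - 0 borrow-in) - 1 → 1 - 1 = 0, borrow out 0
Reading bits MSB→LSB: 0100001
Strip leading zeros: 100001
= 100001


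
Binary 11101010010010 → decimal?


Positional values:
Bit 1: 1 × 2^1 = 2
Bit 4: 1 × 2^4 = 16
Bit 7: 1 × 2^7 = 128
Bit 9: 1 × 2^9 = 512
Bit 11: 1 × 2^11 = 2048
Bit 12: 1 × 2^12 = 4096
Bit 13: 1 × 2^13 = 8192
Sum = 2 + 16 + 128 + 512 + 2048 + 4096 + 8192
= 14994


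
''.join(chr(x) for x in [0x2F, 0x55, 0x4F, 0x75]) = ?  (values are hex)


Codes (hex): 0x2F 0x55 0x4F 0x75
Per-code ASCII lookup:
  0x2F = 47  (special character) → '/'
  0x55 = 85  (range 65-90: uppercase, 85 - 65 = 20) → 'U'
  0x4F = 79  (range 65-90: uppercase, 79 - 65 = 14) → 'O'
  0x75 = 117  (range 97-122: lowercase, 117 - 97 = 20) → 'u'
= '/UOu'


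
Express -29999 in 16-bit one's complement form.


Original: 0111010100101111
Invert all bits:
  bit 0: 0 → 1
  bit 1: 1 → 0
  bit 2: 1 → 0
  bit 3: 1 → 0
  bit 4: 0 → 1
  bit 5: 1 → 0
  bit 6: 0 → 1
  bit 7: 1 → 0
  bit 8: 0 → 1
  bit 9: 0 → 1
  bit 10: 1 → 0
  bit 11: 0 → 1
  bit 12: 1 → 0
  bit 13: 1 → 0
  bit 14: 1 → 0
  bit 15: 1 → 0
= 1000101011010000


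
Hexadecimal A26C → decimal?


Positional values:
Position 0: C × 16^0 = 12 × 1 = 12
Position 1: 6 × 16^1 = 6 × 16 = 96
Position 2: 2 × 16^2 = 2 × 256 = 512
Position 3: A × 16^3 = 10 × 4096 = 40960
Sum = 12 + 96 + 512 + 40960
= 41580


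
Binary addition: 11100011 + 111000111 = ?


Align and add column by column (LSB to MSB, carry propagating):
  0011100011
+ 0111000111
  ----------
  col 0: 1 + 1 + 0 (carry in) = 2 → bit 0, carry out 1
  col 1: 1 + 1 + 1 (carry in) = 3 → bit 1, carry out 1
  col 2: 0 + 1 + 1 (carry in) = 2 → bit 0, carry out 1
  col 3: 0 + 0 + 1 (carry in) = 1 → bit 1, carry out 0
  col 4: 0 + 0 + 0 (carry in) = 0 → bit 0, carry out 0
  col 5: 1 + 0 + 0 (carry in) = 1 → bit 1, carry out 0
  col 6: 1 + 1 + 0 (carry in) = 2 → bit 0, carry out 1
  col 7: 1 + 1 + 1 (carry in) = 3 → bit 1, carry out 1
  col 8: 0 + 1 + 1 (carry in) = 2 → bit 0, carry out 1
  col 9: 0 + 0 + 1 (carry in) = 1 → bit 1, carry out 0
Reading bits MSB→LSB: 1010101010
Strip leading zeros: 1010101010
= 1010101010


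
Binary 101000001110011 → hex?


Group into 4-bit nibbles: 0101000001110011
  0101 = 5
  0000 = 0
  0111 = 7
  0011 = 3
= 0x5073


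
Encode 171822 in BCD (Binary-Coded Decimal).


Each digit → 4-bit binary:
  1 → 0001
  7 → 0111
  1 → 0001
  8 → 1000
  2 → 0010
  2 → 0010
= 0001 0111 0001 1000 0010 0010


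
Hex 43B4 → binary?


Each hex digit → 4 binary bits:
  4 = 0100
  3 = 0011
  B = 1011
  4 = 0100
Concatenate: 0100 0011 1011 0100
= 0100001110110100


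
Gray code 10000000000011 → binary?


Gray code: 10000000000011
MSB stays the same: 1
Each subsequent bit = prev_binary XOR current_gray:
  B[1] = 1 XOR 0 = 1
  B[2] = 1 XOR 0 = 1
  B[3] = 1 XOR 0 = 1
  B[4] = 1 XOR 0 = 1
  B[5] = 1 XOR 0 = 1
  B[6] = 1 XOR 0 = 1
  B[7] = 1 XOR 0 = 1
  B[8] = 1 XOR 0 = 1
  B[9] = 1 XOR 0 = 1
  B[10] = 1 XOR 0 = 1
  B[11] = 1 XOR 0 = 1
  B[12] = 1 XOR 1 = 0
  B[13] = 0 XOR 1 = 1
= 11111111111101 (16381 decimal)


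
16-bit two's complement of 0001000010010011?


Original: 0001000010010011
Step 1 - Invert all bits: 1110111101101100
Step 2 - Add 1: 1110111101101100 + 1
= 1110111101101101 (represents -4243)


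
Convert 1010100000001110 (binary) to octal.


Group into 3-bit groups: 001010100000001110
  001 = 1
  010 = 2
  100 = 4
  000 = 0
  001 = 1
  110 = 6
= 0o124016


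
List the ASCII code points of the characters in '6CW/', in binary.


String: '6CW/'  (4 characters)
Per-character ASCII lookup:
  '6': digits start at 48: '6' = 48 + 6 = 54 → 110110
  'C': uppercase starts at 65: 'C' = 65 + 2 = 67 → 1000011
  'W': uppercase starts at 65: 'W' = 65 + 22 = 87 → 1010111
  '/': special character: '/' = 47 → 101111
= 110110 1000011 1010111 101111


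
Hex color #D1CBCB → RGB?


Hex: #D1CBCB
R = D1₁₆ = 209
G = CB₁₆ = 203
B = CB₁₆ = 203
= RGB(209, 203, 203)


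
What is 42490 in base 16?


Divide by 16 repeatedly:
42490 ÷ 16 = 2655 remainder 10 (A)
2655 ÷ 16 = 165 remainder 15 (F)
165 ÷ 16 = 10 remainder 5 (5)
10 ÷ 16 = 0 remainder 10 (A)
Reading remainders bottom-up:
= 0xA5FA


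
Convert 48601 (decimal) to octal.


Divide by 8 repeatedly:
48601 ÷ 8 = 6075 remainder 1
6075 ÷ 8 = 759 remainder 3
759 ÷ 8 = 94 remainder 7
94 ÷ 8 = 11 remainder 6
11 ÷ 8 = 1 remainder 3
1 ÷ 8 = 0 remainder 1
Reading remainders bottom-up:
= 0o136731


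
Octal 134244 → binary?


Each octal digit → 3 binary bits:
  1 = 001
  3 = 011
  4 = 100
  2 = 010
  4 = 100
  4 = 100
Concatenate: 001 011 100 010 100 100
= 001011100010100100


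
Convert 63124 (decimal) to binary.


Divide by 2 repeatedly:
63124 ÷ 2 = 31562 remainder 0
31562 ÷ 2 = 15781 remainder 0
15781 ÷ 2 = 7890 remainder 1
7890 ÷ 2 = 3945 remainder 0
3945 ÷ 2 = 1972 remainder 1
1972 ÷ 2 = 986 remainder 0
986 ÷ 2 = 493 remainder 0
493 ÷ 2 = 246 remainder 1
246 ÷ 2 = 123 remainder 0
123 ÷ 2 = 61 remainder 1
61 ÷ 2 = 30 remainder 1
30 ÷ 2 = 15 remainder 0
15 ÷ 2 = 7 remainder 1
7 ÷ 2 = 3 remainder 1
3 ÷ 2 = 1 remainder 1
1 ÷ 2 = 0 remainder 1
Reading remainders bottom-up:
= 1111011010010100


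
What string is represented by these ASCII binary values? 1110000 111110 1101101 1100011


Codes (binary): 1110000 111110 1101101 1100011
Per-code ASCII lookup:
  1110000 = 112  (range 97-122: lowercase, 112 - 97 = 15) → 'p'
  111110 = 62  (special character) → '>'
  1101101 = 109  (range 97-122: lowercase, 109 - 97 = 12) → 'm'
  1100011 = 99  (range 97-122: lowercase, 99 - 97 = 2) → 'c'
= 'p>mc'


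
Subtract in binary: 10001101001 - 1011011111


Align and subtract column by column (LSB to MSB, borrowing when needed):
  10001101001
- 01011011111
  -----------
  col 0: (1 - 0 borrow-in) - 1 → 1 - 1 = 0, borrow out 0
  col 1: (0 - 0 borrow-in) - 1 → borrow from next column: (0+2) - 1 = 1, borrow out 1
  col 2: (0 - 1 borrow-in) - 1 → borrow from next column: (-1+2) - 1 = 0, borrow out 1
  col 3: (1 - 1 borrow-in) - 1 → borrow from next column: (0+2) - 1 = 1, borrow out 1
  col 4: (0 - 1 borrow-in) - 1 → borrow from next column: (-1+2) - 1 = 0, borrow out 1
  col 5: (1 - 1 borrow-in) - 0 → 0 - 0 = 0, borrow out 0
  col 6: (1 - 0 borrow-in) - 1 → 1 - 1 = 0, borrow out 0
  col 7: (0 - 0 borrow-in) - 1 → borrow from next column: (0+2) - 1 = 1, borrow out 1
  col 8: (0 - 1 borrow-in) - 0 → borrow from next column: (-1+2) - 0 = 1, borrow out 1
  col 9: (0 - 1 borrow-in) - 1 → borrow from next column: (-1+2) - 1 = 0, borrow out 1
  col 10: (1 - 1 borrow-in) - 0 → 0 - 0 = 0, borrow out 0
Reading bits MSB→LSB: 00110001010
Strip leading zeros: 110001010
= 110001010


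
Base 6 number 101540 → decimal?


Positional values (base 6):
  0 × 6^0 = 0 × 1 = 0
  4 × 6^1 = 4 × 6 = 24
  5 × 6^2 = 5 × 36 = 180
  1 × 6^3 = 1 × 216 = 216
  0 × 6^4 = 0 × 1296 = 0
  1 × 6^5 = 1 × 7776 = 7776
Sum = 0 + 24 + 180 + 216 + 0 + 7776
= 8196


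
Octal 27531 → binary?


Each octal digit → 3 binary bits:
  2 = 010
  7 = 111
  5 = 101
  3 = 011
  1 = 001
Concatenate: 010 111 101 011 001
= 010111101011001


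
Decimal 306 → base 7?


Divide by 7 repeatedly:
306 ÷ 7 = 43 remainder 5
43 ÷ 7 = 6 remainder 1
6 ÷ 7 = 0 remainder 6
Reading remainders bottom-up:
= 615


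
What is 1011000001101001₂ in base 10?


Positional values:
Bit 0: 1 × 2^0 = 1
Bit 3: 1 × 2^3 = 8
Bit 5: 1 × 2^5 = 32
Bit 6: 1 × 2^6 = 64
Bit 12: 1 × 2^12 = 4096
Bit 13: 1 × 2^13 = 8192
Bit 15: 1 × 2^15 = 32768
Sum = 1 + 8 + 32 + 64 + 4096 + 8192 + 32768
= 45161


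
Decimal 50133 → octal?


Divide by 8 repeatedly:
50133 ÷ 8 = 6266 remainder 5
6266 ÷ 8 = 783 remainder 2
783 ÷ 8 = 97 remainder 7
97 ÷ 8 = 12 remainder 1
12 ÷ 8 = 1 remainder 4
1 ÷ 8 = 0 remainder 1
Reading remainders bottom-up:
= 0o141725


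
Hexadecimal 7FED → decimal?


Positional values:
Position 0: D × 16^0 = 13 × 1 = 13
Position 1: E × 16^1 = 14 × 16 = 224
Position 2: F × 16^2 = 15 × 256 = 3840
Position 3: 7 × 16^3 = 7 × 4096 = 28672
Sum = 13 + 224 + 3840 + 28672
= 32749


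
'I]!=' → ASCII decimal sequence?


String: 'I]!='  (4 characters)
Per-character ASCII lookup:
  'I': uppercase starts at 65: 'I' = 65 + 8 = 73
  ']': special character: ']' = 93
  '!': special character: '!' = 33
  '=': special character: '=' = 61
= 73 93 33 61


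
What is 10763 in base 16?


Divide by 16 repeatedly:
10763 ÷ 16 = 672 remainder 11 (B)
672 ÷ 16 = 42 remainder 0 (0)
42 ÷ 16 = 2 remainder 10 (A)
2 ÷ 16 = 0 remainder 2 (2)
Reading remainders bottom-up:
= 0x2A0B


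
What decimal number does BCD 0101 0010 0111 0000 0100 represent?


Each 4-bit group → digit:
  0101 → 5
  0010 → 2
  0111 → 7
  0000 → 0
  0100 → 4
= 52704


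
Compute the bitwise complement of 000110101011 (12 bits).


Original: 000110101011
Invert all bits:
  bit 0: 0 → 1
  bit 1: 0 → 1
  bit 2: 0 → 1
  bit 3: 1 → 0
  bit 4: 1 → 0
  bit 5: 0 → 1
  bit 6: 1 → 0
  bit 7: 0 → 1
  bit 8: 1 → 0
  bit 9: 0 → 1
  bit 10: 1 → 0
  bit 11: 1 → 0
= 111001010100


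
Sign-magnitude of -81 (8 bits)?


Sign bit: 1 (negative)
Magnitude: 81 = 1010001
= 11010001


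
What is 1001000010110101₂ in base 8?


Group into 3-bit groups: 001001000010110101
  001 = 1
  001 = 1
  000 = 0
  010 = 2
  110 = 6
  101 = 5
= 0o110265


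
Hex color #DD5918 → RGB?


Hex: #DD5918
R = DD₁₆ = 221
G = 59₁₆ = 89
B = 18₁₆ = 24
= RGB(221, 89, 24)


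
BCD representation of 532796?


Each digit → 4-bit binary:
  5 → 0101
  3 → 0011
  2 → 0010
  7 → 0111
  9 → 1001
  6 → 0110
= 0101 0011 0010 0111 1001 0110


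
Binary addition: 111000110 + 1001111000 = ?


Align and add column by column (LSB to MSB, carry propagating):
  00111000110
+ 01001111000
  -----------
  col 0: 0 + 0 + 0 (carry in) = 0 → bit 0, carry out 0
  col 1: 1 + 0 + 0 (carry in) = 1 → bit 1, carry out 0
  col 2: 1 + 0 + 0 (carry in) = 1 → bit 1, carry out 0
  col 3: 0 + 1 + 0 (carry in) = 1 → bit 1, carry out 0
  col 4: 0 + 1 + 0 (carry in) = 1 → bit 1, carry out 0
  col 5: 0 + 1 + 0 (carry in) = 1 → bit 1, carry out 0
  col 6: 1 + 1 + 0 (carry in) = 2 → bit 0, carry out 1
  col 7: 1 + 0 + 1 (carry in) = 2 → bit 0, carry out 1
  col 8: 1 + 0 + 1 (carry in) = 2 → bit 0, carry out 1
  col 9: 0 + 1 + 1 (carry in) = 2 → bit 0, carry out 1
  col 10: 0 + 0 + 1 (carry in) = 1 → bit 1, carry out 0
Reading bits MSB→LSB: 10000111110
Strip leading zeros: 10000111110
= 10000111110


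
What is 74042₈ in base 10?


Positional values:
Position 0: 2 × 8^0 = 2
Position 1: 4 × 8^1 = 32
Position 2: 0 × 8^2 = 0
Position 3: 4 × 8^3 = 2048
Position 4: 7 × 8^4 = 28672
Sum = 2 + 32 + 0 + 2048 + 28672
= 30754


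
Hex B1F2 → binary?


Each hex digit → 4 binary bits:
  B = 1011
  1 = 0001
  F = 1111
  2 = 0010
Concatenate: 1011 0001 1111 0010
= 1011000111110010


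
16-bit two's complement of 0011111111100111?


Original: 0011111111100111
Step 1 - Invert all bits: 1100000000011000
Step 2 - Add 1: 1100000000011000 + 1
= 1100000000011001 (represents -16359)


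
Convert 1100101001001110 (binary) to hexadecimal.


Group into 4-bit nibbles: 1100101001001110
  1100 = C
  1010 = A
  0100 = 4
  1110 = E
= 0xCA4E


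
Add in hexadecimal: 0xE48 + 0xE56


Align and add column by column (LSB to MSB, each column mod 16 with carry):
  0E48
+ 0E56
  ----
  col 0: 8(8) + 6(6) + 0 (carry in) = 14 → E(14), carry out 0
  col 1: 4(4) + 5(5) + 0 (carry in) = 9 → 9(9), carry out 0
  col 2: E(14) + E(14) + 0 (carry in) = 28 → C(12), carry out 1
  col 3: 0(0) + 0(0) + 1 (carry in) = 1 → 1(1), carry out 0
Reading digits MSB→LSB: 1C9E
Strip leading zeros: 1C9E
= 0x1C9E


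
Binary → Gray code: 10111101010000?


Binary: 10111101010000
Gray code: G = B XOR (B >> 1)
B >> 1 = 01011110101000
10111101010000 XOR 01011110101000:
  1 XOR 0 = 1
  0 XOR 1 = 1
  1 XOR 0 = 1
  1 XOR 1 = 0
  1 XOR 1 = 0
  1 XOR 1 = 0
  0 XOR 1 = 1
  1 XOR 0 = 1
  0 XOR 1 = 1
  1 XOR 0 = 1
  0 XOR 1 = 1
  0 XOR 0 = 0
  0 XOR 0 = 0
  0 XOR 0 = 0
= 11100011111000


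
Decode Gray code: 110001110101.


Gray code: 110001110101
MSB stays the same: 1
Each subsequent bit = prev_binary XOR current_gray:
  B[1] = 1 XOR 1 = 0
  B[2] = 0 XOR 0 = 0
  B[3] = 0 XOR 0 = 0
  B[4] = 0 XOR 0 = 0
  B[5] = 0 XOR 1 = 1
  B[6] = 1 XOR 1 = 0
  B[7] = 0 XOR 1 = 1
  B[8] = 1 XOR 0 = 1
  B[9] = 1 XOR 1 = 0
  B[10] = 0 XOR 0 = 0
  B[11] = 0 XOR 1 = 1
= 100001011001 (2137 decimal)


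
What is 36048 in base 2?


Divide by 2 repeatedly:
36048 ÷ 2 = 18024 remainder 0
18024 ÷ 2 = 9012 remainder 0
9012 ÷ 2 = 4506 remainder 0
4506 ÷ 2 = 2253 remainder 0
2253 ÷ 2 = 1126 remainder 1
1126 ÷ 2 = 563 remainder 0
563 ÷ 2 = 281 remainder 1
281 ÷ 2 = 140 remainder 1
140 ÷ 2 = 70 remainder 0
70 ÷ 2 = 35 remainder 0
35 ÷ 2 = 17 remainder 1
17 ÷ 2 = 8 remainder 1
8 ÷ 2 = 4 remainder 0
4 ÷ 2 = 2 remainder 0
2 ÷ 2 = 1 remainder 0
1 ÷ 2 = 0 remainder 1
Reading remainders bottom-up:
= 1000110011010000


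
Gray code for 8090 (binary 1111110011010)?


Binary: 1111110011010
Gray code: G = B XOR (B >> 1)
B >> 1 = 0111111001101
1111110011010 XOR 0111111001101:
  1 XOR 0 = 1
  1 XOR 1 = 0
  1 XOR 1 = 0
  1 XOR 1 = 0
  1 XOR 1 = 0
  1 XOR 1 = 0
  0 XOR 1 = 1
  0 XOR 0 = 0
  1 XOR 0 = 1
  1 XOR 1 = 0
  0 XOR 1 = 1
  1 XOR 0 = 1
  0 XOR 1 = 1
= 1000001010111


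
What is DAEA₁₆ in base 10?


Positional values:
Position 0: A × 16^0 = 10 × 1 = 10
Position 1: E × 16^1 = 14 × 16 = 224
Position 2: A × 16^2 = 10 × 256 = 2560
Position 3: D × 16^3 = 13 × 4096 = 53248
Sum = 10 + 224 + 2560 + 53248
= 56042


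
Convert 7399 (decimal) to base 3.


Divide by 3 repeatedly:
7399 ÷ 3 = 2466 remainder 1
2466 ÷ 3 = 822 remainder 0
822 ÷ 3 = 274 remainder 0
274 ÷ 3 = 91 remainder 1
91 ÷ 3 = 30 remainder 1
30 ÷ 3 = 10 remainder 0
10 ÷ 3 = 3 remainder 1
3 ÷ 3 = 1 remainder 0
1 ÷ 3 = 0 remainder 1
Reading remainders bottom-up:
= 101011001


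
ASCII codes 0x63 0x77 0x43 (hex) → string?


Codes (hex): 0x63 0x77 0x43
Per-code ASCII lookup:
  0x63 = 99  (range 97-122: lowercase, 99 - 97 = 2) → 'c'
  0x77 = 119  (range 97-122: lowercase, 119 - 97 = 22) → 'w'
  0x43 = 67  (range 65-90: uppercase, 67 - 65 = 2) → 'C'
= 'cwC'


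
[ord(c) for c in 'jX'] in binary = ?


String: 'jX'  (2 characters)
Per-character ASCII lookup:
  'j': lowercase starts at 97: 'j' = 97 + 9 = 106 → 1101010
  'X': uppercase starts at 65: 'X' = 65 + 23 = 88 → 1011000
= 1101010 1011000


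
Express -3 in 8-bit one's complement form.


Original: 00000011
Invert all bits:
  bit 0: 0 → 1
  bit 1: 0 → 1
  bit 2: 0 → 1
  bit 3: 0 → 1
  bit 4: 0 → 1
  bit 5: 0 → 1
  bit 6: 1 → 0
  bit 7: 1 → 0
= 11111100


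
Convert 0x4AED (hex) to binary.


Each hex digit → 4 binary bits:
  4 = 0100
  A = 1010
  E = 1110
  D = 1101
Concatenate: 0100 1010 1110 1101
= 0100101011101101


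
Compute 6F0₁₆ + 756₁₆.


Align and add column by column (LSB to MSB, each column mod 16 with carry):
  06F0
+ 0756
  ----
  col 0: 0(0) + 6(6) + 0 (carry in) = 6 → 6(6), carry out 0
  col 1: F(15) + 5(5) + 0 (carry in) = 20 → 4(4), carry out 1
  col 2: 6(6) + 7(7) + 1 (carry in) = 14 → E(14), carry out 0
  col 3: 0(0) + 0(0) + 0 (carry in) = 0 → 0(0), carry out 0
Reading digits MSB→LSB: 0E46
Strip leading zeros: E46
= 0xE46


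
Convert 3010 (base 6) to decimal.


Positional values (base 6):
  0 × 6^0 = 0 × 1 = 0
  1 × 6^1 = 1 × 6 = 6
  0 × 6^2 = 0 × 36 = 0
  3 × 6^3 = 3 × 216 = 648
Sum = 0 + 6 + 0 + 648
= 654


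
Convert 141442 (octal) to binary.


Each octal digit → 3 binary bits:
  1 = 001
  4 = 100
  1 = 001
  4 = 100
  4 = 100
  2 = 010
Concatenate: 001 100 001 100 100 010
= 001100001100100010


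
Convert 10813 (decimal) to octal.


Divide by 8 repeatedly:
10813 ÷ 8 = 1351 remainder 5
1351 ÷ 8 = 168 remainder 7
168 ÷ 8 = 21 remainder 0
21 ÷ 8 = 2 remainder 5
2 ÷ 8 = 0 remainder 2
Reading remainders bottom-up:
= 0o25075


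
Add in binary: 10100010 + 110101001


Align and add column by column (LSB to MSB, carry propagating):
  0010100010
+ 0110101001
  ----------
  col 0: 0 + 1 + 0 (carry in) = 1 → bit 1, carry out 0
  col 1: 1 + 0 + 0 (carry in) = 1 → bit 1, carry out 0
  col 2: 0 + 0 + 0 (carry in) = 0 → bit 0, carry out 0
  col 3: 0 + 1 + 0 (carry in) = 1 → bit 1, carry out 0
  col 4: 0 + 0 + 0 (carry in) = 0 → bit 0, carry out 0
  col 5: 1 + 1 + 0 (carry in) = 2 → bit 0, carry out 1
  col 6: 0 + 0 + 1 (carry in) = 1 → bit 1, carry out 0
  col 7: 1 + 1 + 0 (carry in) = 2 → bit 0, carry out 1
  col 8: 0 + 1 + 1 (carry in) = 2 → bit 0, carry out 1
  col 9: 0 + 0 + 1 (carry in) = 1 → bit 1, carry out 0
Reading bits MSB→LSB: 1001001011
Strip leading zeros: 1001001011
= 1001001011


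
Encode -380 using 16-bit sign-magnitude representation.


Sign bit: 1 (negative)
Magnitude: 380 = 000000101111100
= 1000000101111100


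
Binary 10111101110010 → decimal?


Positional values:
Bit 1: 1 × 2^1 = 2
Bit 4: 1 × 2^4 = 16
Bit 5: 1 × 2^5 = 32
Bit 6: 1 × 2^6 = 64
Bit 8: 1 × 2^8 = 256
Bit 9: 1 × 2^9 = 512
Bit 10: 1 × 2^10 = 1024
Bit 11: 1 × 2^11 = 2048
Bit 13: 1 × 2^13 = 8192
Sum = 2 + 16 + 32 + 64 + 256 + 512 + 1024 + 2048 + 8192
= 12146


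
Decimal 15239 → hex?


Divide by 16 repeatedly:
15239 ÷ 16 = 952 remainder 7 (7)
952 ÷ 16 = 59 remainder 8 (8)
59 ÷ 16 = 3 remainder 11 (B)
3 ÷ 16 = 0 remainder 3 (3)
Reading remainders bottom-up:
= 0x3B87


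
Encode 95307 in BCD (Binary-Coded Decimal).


Each digit → 4-bit binary:
  9 → 1001
  5 → 0101
  3 → 0011
  0 → 0000
  7 → 0111
= 1001 0101 0011 0000 0111


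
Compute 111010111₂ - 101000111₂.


Align and subtract column by column (LSB to MSB, borrowing when needed):
  111010111
- 101000111
  ---------
  col 0: (1 - 0 borrow-in) - 1 → 1 - 1 = 0, borrow out 0
  col 1: (1 - 0 borrow-in) - 1 → 1 - 1 = 0, borrow out 0
  col 2: (1 - 0 borrow-in) - 1 → 1 - 1 = 0, borrow out 0
  col 3: (0 - 0 borrow-in) - 0 → 0 - 0 = 0, borrow out 0
  col 4: (1 - 0 borrow-in) - 0 → 1 - 0 = 1, borrow out 0
  col 5: (0 - 0 borrow-in) - 0 → 0 - 0 = 0, borrow out 0
  col 6: (1 - 0 borrow-in) - 1 → 1 - 1 = 0, borrow out 0
  col 7: (1 - 0 borrow-in) - 0 → 1 - 0 = 1, borrow out 0
  col 8: (1 - 0 borrow-in) - 1 → 1 - 1 = 0, borrow out 0
Reading bits MSB→LSB: 010010000
Strip leading zeros: 10010000
= 10010000


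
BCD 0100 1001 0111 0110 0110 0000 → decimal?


Each 4-bit group → digit:
  0100 → 4
  1001 → 9
  0111 → 7
  0110 → 6
  0110 → 6
  0000 → 0
= 497660


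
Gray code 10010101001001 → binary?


Gray code: 10010101001001
MSB stays the same: 1
Each subsequent bit = prev_binary XOR current_gray:
  B[1] = 1 XOR 0 = 1
  B[2] = 1 XOR 0 = 1
  B[3] = 1 XOR 1 = 0
  B[4] = 0 XOR 0 = 0
  B[5] = 0 XOR 1 = 1
  B[6] = 1 XOR 0 = 1
  B[7] = 1 XOR 1 = 0
  B[8] = 0 XOR 0 = 0
  B[9] = 0 XOR 0 = 0
  B[10] = 0 XOR 1 = 1
  B[11] = 1 XOR 0 = 1
  B[12] = 1 XOR 0 = 1
  B[13] = 1 XOR 1 = 0
= 11100110001110 (14734 decimal)


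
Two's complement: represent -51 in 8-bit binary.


Original: 00110011
Step 1 - Invert all bits: 11001100
Step 2 - Add 1: 11001100 + 1
= 11001101 (represents -51)


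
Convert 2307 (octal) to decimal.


Positional values:
Position 0: 7 × 8^0 = 7
Position 1: 0 × 8^1 = 0
Position 2: 3 × 8^2 = 192
Position 3: 2 × 8^3 = 1024
Sum = 7 + 0 + 192 + 1024
= 1223


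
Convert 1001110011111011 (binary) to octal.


Group into 3-bit groups: 001001110011111011
  001 = 1
  001 = 1
  110 = 6
  011 = 3
  111 = 7
  011 = 3
= 0o116373


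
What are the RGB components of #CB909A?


Hex: #CB909A
R = CB₁₆ = 203
G = 90₁₆ = 144
B = 9A₁₆ = 154
= RGB(203, 144, 154)


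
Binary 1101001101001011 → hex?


Group into 4-bit nibbles: 1101001101001011
  1101 = D
  0011 = 3
  0100 = 4
  1011 = B
= 0xD34B


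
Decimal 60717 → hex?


Divide by 16 repeatedly:
60717 ÷ 16 = 3794 remainder 13 (D)
3794 ÷ 16 = 237 remainder 2 (2)
237 ÷ 16 = 14 remainder 13 (D)
14 ÷ 16 = 0 remainder 14 (E)
Reading remainders bottom-up:
= 0xED2D


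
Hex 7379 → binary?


Each hex digit → 4 binary bits:
  7 = 0111
  3 = 0011
  7 = 0111
  9 = 1001
Concatenate: 0111 0011 0111 1001
= 0111001101111001


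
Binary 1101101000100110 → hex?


Group into 4-bit nibbles: 1101101000100110
  1101 = D
  1010 = A
  0010 = 2
  0110 = 6
= 0xDA26


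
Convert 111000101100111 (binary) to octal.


Group into 3-bit groups: 111000101100111
  111 = 7
  000 = 0
  101 = 5
  100 = 4
  111 = 7
= 0o70547


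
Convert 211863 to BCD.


Each digit → 4-bit binary:
  2 → 0010
  1 → 0001
  1 → 0001
  8 → 1000
  6 → 0110
  3 → 0011
= 0010 0001 0001 1000 0110 0011


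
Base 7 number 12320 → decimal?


Positional values (base 7):
  0 × 7^0 = 0 × 1 = 0
  2 × 7^1 = 2 × 7 = 14
  3 × 7^2 = 3 × 49 = 147
  2 × 7^3 = 2 × 343 = 686
  1 × 7^4 = 1 × 2401 = 2401
Sum = 0 + 14 + 147 + 686 + 2401
= 3248


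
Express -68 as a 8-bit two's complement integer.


Original: 01000100
Step 1 - Invert all bits: 10111011
Step 2 - Add 1: 10111011 + 1
= 10111100 (represents -68)


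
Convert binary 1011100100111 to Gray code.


Binary: 1011100100111
Gray code: G = B XOR (B >> 1)
B >> 1 = 0101110010011
1011100100111 XOR 0101110010011:
  1 XOR 0 = 1
  0 XOR 1 = 1
  1 XOR 0 = 1
  1 XOR 1 = 0
  1 XOR 1 = 0
  0 XOR 1 = 1
  0 XOR 0 = 0
  1 XOR 0 = 1
  0 XOR 1 = 1
  0 XOR 0 = 0
  1 XOR 0 = 1
  1 XOR 1 = 0
  1 XOR 1 = 0
= 1110010110100


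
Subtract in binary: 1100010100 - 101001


Align and subtract column by column (LSB to MSB, borrowing when needed):
  1100010100
- 0000101001
  ----------
  col 0: (0 - 0 borrow-in) - 1 → borrow from next column: (0+2) - 1 = 1, borrow out 1
  col 1: (0 - 1 borrow-in) - 0 → borrow from next column: (-1+2) - 0 = 1, borrow out 1
  col 2: (1 - 1 borrow-in) - 0 → 0 - 0 = 0, borrow out 0
  col 3: (0 - 0 borrow-in) - 1 → borrow from next column: (0+2) - 1 = 1, borrow out 1
  col 4: (1 - 1 borrow-in) - 0 → 0 - 0 = 0, borrow out 0
  col 5: (0 - 0 borrow-in) - 1 → borrow from next column: (0+2) - 1 = 1, borrow out 1
  col 6: (0 - 1 borrow-in) - 0 → borrow from next column: (-1+2) - 0 = 1, borrow out 1
  col 7: (0 - 1 borrow-in) - 0 → borrow from next column: (-1+2) - 0 = 1, borrow out 1
  col 8: (1 - 1 borrow-in) - 0 → 0 - 0 = 0, borrow out 0
  col 9: (1 - 0 borrow-in) - 0 → 1 - 0 = 1, borrow out 0
Reading bits MSB→LSB: 1011101011
Strip leading zeros: 1011101011
= 1011101011


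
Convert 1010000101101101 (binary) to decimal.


Positional values:
Bit 0: 1 × 2^0 = 1
Bit 2: 1 × 2^2 = 4
Bit 3: 1 × 2^3 = 8
Bit 5: 1 × 2^5 = 32
Bit 6: 1 × 2^6 = 64
Bit 8: 1 × 2^8 = 256
Bit 13: 1 × 2^13 = 8192
Bit 15: 1 × 2^15 = 32768
Sum = 1 + 4 + 8 + 32 + 64 + 256 + 8192 + 32768
= 41325


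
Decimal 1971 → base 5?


Divide by 5 repeatedly:
1971 ÷ 5 = 394 remainder 1
394 ÷ 5 = 78 remainder 4
78 ÷ 5 = 15 remainder 3
15 ÷ 5 = 3 remainder 0
3 ÷ 5 = 0 remainder 3
Reading remainders bottom-up:
= 30341


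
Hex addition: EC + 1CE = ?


Align and add column by column (LSB to MSB, each column mod 16 with carry):
  00EC
+ 01CE
  ----
  col 0: C(12) + E(14) + 0 (carry in) = 26 → A(10), carry out 1
  col 1: E(14) + C(12) + 1 (carry in) = 27 → B(11), carry out 1
  col 2: 0(0) + 1(1) + 1 (carry in) = 2 → 2(2), carry out 0
  col 3: 0(0) + 0(0) + 0 (carry in) = 0 → 0(0), carry out 0
Reading digits MSB→LSB: 02BA
Strip leading zeros: 2BA
= 0x2BA


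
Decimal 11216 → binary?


Divide by 2 repeatedly:
11216 ÷ 2 = 5608 remainder 0
5608 ÷ 2 = 2804 remainder 0
2804 ÷ 2 = 1402 remainder 0
1402 ÷ 2 = 701 remainder 0
701 ÷ 2 = 350 remainder 1
350 ÷ 2 = 175 remainder 0
175 ÷ 2 = 87 remainder 1
87 ÷ 2 = 43 remainder 1
43 ÷ 2 = 21 remainder 1
21 ÷ 2 = 10 remainder 1
10 ÷ 2 = 5 remainder 0
5 ÷ 2 = 2 remainder 1
2 ÷ 2 = 1 remainder 0
1 ÷ 2 = 0 remainder 1
Reading remainders bottom-up:
= 10101111010000


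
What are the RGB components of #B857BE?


Hex: #B857BE
R = B8₁₆ = 184
G = 57₁₆ = 87
B = BE₁₆ = 190
= RGB(184, 87, 190)


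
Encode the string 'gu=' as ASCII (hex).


String: 'gu='  (3 characters)
Per-character ASCII lookup:
  'g': lowercase starts at 97: 'g' = 97 + 6 = 103 → 0x67
  'u': lowercase starts at 97: 'u' = 97 + 20 = 117 → 0x75
  '=': special character: '=' = 61 → 0x3D
= 0x67 0x75 0x3D


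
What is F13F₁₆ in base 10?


Positional values:
Position 0: F × 16^0 = 15 × 1 = 15
Position 1: 3 × 16^1 = 3 × 16 = 48
Position 2: 1 × 16^2 = 1 × 256 = 256
Position 3: F × 16^3 = 15 × 4096 = 61440
Sum = 15 + 48 + 256 + 61440
= 61759


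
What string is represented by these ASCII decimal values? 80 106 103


Codes (decimal): 80 106 103
Per-code ASCII lookup:
  80  (range 65-90: uppercase, 80 - 65 = 15) → 'P'
  106  (range 97-122: lowercase, 106 - 97 = 9) → 'j'
  103  (range 97-122: lowercase, 103 - 97 = 6) → 'g'
= 'Pjg'


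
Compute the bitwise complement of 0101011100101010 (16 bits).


Original: 0101011100101010
Invert all bits:
  bit 0: 0 → 1
  bit 1: 1 → 0
  bit 2: 0 → 1
  bit 3: 1 → 0
  bit 4: 0 → 1
  bit 5: 1 → 0
  bit 6: 1 → 0
  bit 7: 1 → 0
  bit 8: 0 → 1
  bit 9: 0 → 1
  bit 10: 1 → 0
  bit 11: 0 → 1
  bit 12: 1 → 0
  bit 13: 0 → 1
  bit 14: 1 → 0
  bit 15: 0 → 1
= 1010100011010101


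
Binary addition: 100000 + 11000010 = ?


Align and add column by column (LSB to MSB, carry propagating):
  000100000
+ 011000010
  ---------
  col 0: 0 + 0 + 0 (carry in) = 0 → bit 0, carry out 0
  col 1: 0 + 1 + 0 (carry in) = 1 → bit 1, carry out 0
  col 2: 0 + 0 + 0 (carry in) = 0 → bit 0, carry out 0
  col 3: 0 + 0 + 0 (carry in) = 0 → bit 0, carry out 0
  col 4: 0 + 0 + 0 (carry in) = 0 → bit 0, carry out 0
  col 5: 1 + 0 + 0 (carry in) = 1 → bit 1, carry out 0
  col 6: 0 + 1 + 0 (carry in) = 1 → bit 1, carry out 0
  col 7: 0 + 1 + 0 (carry in) = 1 → bit 1, carry out 0
  col 8: 0 + 0 + 0 (carry in) = 0 → bit 0, carry out 0
Reading bits MSB→LSB: 011100010
Strip leading zeros: 11100010
= 11100010


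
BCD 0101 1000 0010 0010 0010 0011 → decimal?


Each 4-bit group → digit:
  0101 → 5
  1000 → 8
  0010 → 2
  0010 → 2
  0010 → 2
  0011 → 3
= 582223


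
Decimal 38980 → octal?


Divide by 8 repeatedly:
38980 ÷ 8 = 4872 remainder 4
4872 ÷ 8 = 609 remainder 0
609 ÷ 8 = 76 remainder 1
76 ÷ 8 = 9 remainder 4
9 ÷ 8 = 1 remainder 1
1 ÷ 8 = 0 remainder 1
Reading remainders bottom-up:
= 0o114104


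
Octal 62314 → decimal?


Positional values:
Position 0: 4 × 8^0 = 4
Position 1: 1 × 8^1 = 8
Position 2: 3 × 8^2 = 192
Position 3: 2 × 8^3 = 1024
Position 4: 6 × 8^4 = 24576
Sum = 4 + 8 + 192 + 1024 + 24576
= 25804


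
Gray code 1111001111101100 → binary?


Gray code: 1111001111101100
MSB stays the same: 1
Each subsequent bit = prev_binary XOR current_gray:
  B[1] = 1 XOR 1 = 0
  B[2] = 0 XOR 1 = 1
  B[3] = 1 XOR 1 = 0
  B[4] = 0 XOR 0 = 0
  B[5] = 0 XOR 0 = 0
  B[6] = 0 XOR 1 = 1
  B[7] = 1 XOR 1 = 0
  B[8] = 0 XOR 1 = 1
  B[9] = 1 XOR 1 = 0
  B[10] = 0 XOR 1 = 1
  B[11] = 1 XOR 0 = 1
  B[12] = 1 XOR 1 = 0
  B[13] = 0 XOR 1 = 1
  B[14] = 1 XOR 0 = 1
  B[15] = 1 XOR 0 = 1
= 1010001010110111 (41655 decimal)


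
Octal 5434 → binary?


Each octal digit → 3 binary bits:
  5 = 101
  4 = 100
  3 = 011
  4 = 100
Concatenate: 101 100 011 100
= 101100011100


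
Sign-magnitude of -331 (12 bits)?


Sign bit: 1 (negative)
Magnitude: 331 = 00101001011
= 100101001011


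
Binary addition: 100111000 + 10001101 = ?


Align and add column by column (LSB to MSB, carry propagating):
  0100111000
+ 0010001101
  ----------
  col 0: 0 + 1 + 0 (carry in) = 1 → bit 1, carry out 0
  col 1: 0 + 0 + 0 (carry in) = 0 → bit 0, carry out 0
  col 2: 0 + 1 + 0 (carry in) = 1 → bit 1, carry out 0
  col 3: 1 + 1 + 0 (carry in) = 2 → bit 0, carry out 1
  col 4: 1 + 0 + 1 (carry in) = 2 → bit 0, carry out 1
  col 5: 1 + 0 + 1 (carry in) = 2 → bit 0, carry out 1
  col 6: 0 + 0 + 1 (carry in) = 1 → bit 1, carry out 0
  col 7: 0 + 1 + 0 (carry in) = 1 → bit 1, carry out 0
  col 8: 1 + 0 + 0 (carry in) = 1 → bit 1, carry out 0
  col 9: 0 + 0 + 0 (carry in) = 0 → bit 0, carry out 0
Reading bits MSB→LSB: 0111000101
Strip leading zeros: 111000101
= 111000101


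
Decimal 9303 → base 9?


Divide by 9 repeatedly:
9303 ÷ 9 = 1033 remainder 6
1033 ÷ 9 = 114 remainder 7
114 ÷ 9 = 12 remainder 6
12 ÷ 9 = 1 remainder 3
1 ÷ 9 = 0 remainder 1
Reading remainders bottom-up:
= 13676


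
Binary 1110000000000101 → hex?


Group into 4-bit nibbles: 1110000000000101
  1110 = E
  0000 = 0
  0000 = 0
  0101 = 5
= 0xE005


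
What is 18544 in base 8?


Divide by 8 repeatedly:
18544 ÷ 8 = 2318 remainder 0
2318 ÷ 8 = 289 remainder 6
289 ÷ 8 = 36 remainder 1
36 ÷ 8 = 4 remainder 4
4 ÷ 8 = 0 remainder 4
Reading remainders bottom-up:
= 0o44160


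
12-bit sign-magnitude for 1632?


Sign bit: 0 (positive)
Magnitude: 1632 = 11001100000
= 011001100000


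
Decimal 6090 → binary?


Divide by 2 repeatedly:
6090 ÷ 2 = 3045 remainder 0
3045 ÷ 2 = 1522 remainder 1
1522 ÷ 2 = 761 remainder 0
761 ÷ 2 = 380 remainder 1
380 ÷ 2 = 190 remainder 0
190 ÷ 2 = 95 remainder 0
95 ÷ 2 = 47 remainder 1
47 ÷ 2 = 23 remainder 1
23 ÷ 2 = 11 remainder 1
11 ÷ 2 = 5 remainder 1
5 ÷ 2 = 2 remainder 1
2 ÷ 2 = 1 remainder 0
1 ÷ 2 = 0 remainder 1
Reading remainders bottom-up:
= 1011111001010


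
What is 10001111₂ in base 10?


Positional values:
Bit 0: 1 × 2^0 = 1
Bit 1: 1 × 2^1 = 2
Bit 2: 1 × 2^2 = 4
Bit 3: 1 × 2^3 = 8
Bit 7: 1 × 2^7 = 128
Sum = 1 + 2 + 4 + 8 + 128
= 143


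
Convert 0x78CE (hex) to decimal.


Positional values:
Position 0: E × 16^0 = 14 × 1 = 14
Position 1: C × 16^1 = 12 × 16 = 192
Position 2: 8 × 16^2 = 8 × 256 = 2048
Position 3: 7 × 16^3 = 7 × 4096 = 28672
Sum = 14 + 192 + 2048 + 28672
= 30926


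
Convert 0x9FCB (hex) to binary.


Each hex digit → 4 binary bits:
  9 = 1001
  F = 1111
  C = 1100
  B = 1011
Concatenate: 1001 1111 1100 1011
= 1001111111001011


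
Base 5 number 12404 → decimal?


Positional values (base 5):
  4 × 5^0 = 4 × 1 = 4
  0 × 5^1 = 0 × 5 = 0
  4 × 5^2 = 4 × 25 = 100
  2 × 5^3 = 2 × 125 = 250
  1 × 5^4 = 1 × 625 = 625
Sum = 4 + 0 + 100 + 250 + 625
= 979


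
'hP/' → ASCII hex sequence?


String: 'hP/'  (3 characters)
Per-character ASCII lookup:
  'h': lowercase starts at 97: 'h' = 97 + 7 = 104 → 0x68
  'P': uppercase starts at 65: 'P' = 65 + 15 = 80 → 0x50
  '/': special character: '/' = 47 → 0x2F
= 0x68 0x50 0x2F


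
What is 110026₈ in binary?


Each octal digit → 3 binary bits:
  1 = 001
  1 = 001
  0 = 000
  0 = 000
  2 = 010
  6 = 110
Concatenate: 001 001 000 000 010 110
= 001001000000010110


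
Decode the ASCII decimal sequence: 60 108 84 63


Codes (decimal): 60 108 84 63
Per-code ASCII lookup:
  60  (special character) → '<'
  108  (range 97-122: lowercase, 108 - 97 = 11) → 'l'
  84  (range 65-90: uppercase, 84 - 65 = 19) → 'T'
  63  (special character) → '?'
= '<lT?'


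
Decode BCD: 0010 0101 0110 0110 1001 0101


Each 4-bit group → digit:
  0010 → 2
  0101 → 5
  0110 → 6
  0110 → 6
  1001 → 9
  0101 → 5
= 256695


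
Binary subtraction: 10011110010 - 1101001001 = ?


Align and subtract column by column (LSB to MSB, borrowing when needed):
  10011110010
- 01101001001
  -----------
  col 0: (0 - 0 borrow-in) - 1 → borrow from next column: (0+2) - 1 = 1, borrow out 1
  col 1: (1 - 1 borrow-in) - 0 → 0 - 0 = 0, borrow out 0
  col 2: (0 - 0 borrow-in) - 0 → 0 - 0 = 0, borrow out 0
  col 3: (0 - 0 borrow-in) - 1 → borrow from next column: (0+2) - 1 = 1, borrow out 1
  col 4: (1 - 1 borrow-in) - 0 → 0 - 0 = 0, borrow out 0
  col 5: (1 - 0 borrow-in) - 0 → 1 - 0 = 1, borrow out 0
  col 6: (1 - 0 borrow-in) - 1 → 1 - 1 = 0, borrow out 0
  col 7: (1 - 0 borrow-in) - 0 → 1 - 0 = 1, borrow out 0
  col 8: (0 - 0 borrow-in) - 1 → borrow from next column: (0+2) - 1 = 1, borrow out 1
  col 9: (0 - 1 borrow-in) - 1 → borrow from next column: (-1+2) - 1 = 0, borrow out 1
  col 10: (1 - 1 borrow-in) - 0 → 0 - 0 = 0, borrow out 0
Reading bits MSB→LSB: 00110101001
Strip leading zeros: 110101001
= 110101001
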